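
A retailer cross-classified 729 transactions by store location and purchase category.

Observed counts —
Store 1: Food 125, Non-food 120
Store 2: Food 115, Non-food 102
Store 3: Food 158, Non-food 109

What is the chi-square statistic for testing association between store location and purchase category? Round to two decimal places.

Row totals: 245, 217, 267. Column totals: 398, 331. Grand total N = 729.
Expected counts (row total × column total / N):
  Store 1, Food: 245×398/729 = 133.759
  Store 1, Non-food: 245×331/729 = 111.241
  Store 2, Food: 217×398/729 = 118.472
  Store 2, Non-food: 217×331/729 = 98.528
  Store 3, Food: 267×398/729 = 145.770
  Store 3, Non-food: 267×331/729 = 121.230
Contributions (O − E)²/E:
  (125 − 133.759)²/133.759 = 0.5736
  (120 − 111.241)²/111.241 = 0.6897
  (115 − 118.472)²/118.472 = 0.1018
  (102 − 98.528)²/98.528 = 0.1223
  (158 − 145.770)²/145.770 = 1.0261
  (109 − 121.230)²/121.230 = 1.2338
χ² = 0.5736 + 0.6897 + 0.1018 + 0.1223 + 1.0261 + 1.2338 = 3.75

3.75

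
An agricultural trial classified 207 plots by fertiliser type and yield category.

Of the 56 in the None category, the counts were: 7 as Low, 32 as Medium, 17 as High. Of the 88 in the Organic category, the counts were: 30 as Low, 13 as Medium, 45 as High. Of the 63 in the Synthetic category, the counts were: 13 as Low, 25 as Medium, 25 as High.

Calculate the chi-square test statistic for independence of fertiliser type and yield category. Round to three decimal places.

29.793

Row totals: 56, 88, 63. Column totals: 50, 70, 87. Grand total N = 207.
Expected counts (row total × column total / N):
  None, Low: 56×50/207 = 13.5266
  None, Medium: 56×70/207 = 18.9372
  None, High: 56×87/207 = 23.5362
  Organic, Low: 88×50/207 = 21.2560
  Organic, Medium: 88×70/207 = 29.7585
  Organic, High: 88×87/207 = 36.9855
  Synthetic, Low: 63×50/207 = 15.2174
  Synthetic, Medium: 63×70/207 = 21.3043
  Synthetic, High: 63×87/207 = 26.4783
Contributions (O − E)²/E:
  (7 − 13.5266)²/13.5266 = 3.1491
  (32 − 18.9372)²/18.9372 = 9.0107
  (17 − 23.5362)²/23.5362 = 1.8152
  (30 − 21.2560)²/21.2560 = 3.5970
  (13 − 29.7585)²/29.7585 = 9.4375
  (45 − 36.9855)²/36.9855 = 1.7367
  (13 − 15.2174)²/15.2174 = 0.3231
  (25 − 21.3043)²/21.3043 = 0.6411
  (25 − 26.4783)²/26.4783 = 0.0825
χ² = 3.1491 + 9.0107 + 1.8152 + 3.5970 + 9.4375 + 1.7367 + 0.3231 + 0.6411 + 0.0825 = 29.793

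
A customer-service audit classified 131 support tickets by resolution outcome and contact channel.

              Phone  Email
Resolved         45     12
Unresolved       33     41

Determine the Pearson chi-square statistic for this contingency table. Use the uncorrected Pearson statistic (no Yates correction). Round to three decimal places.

15.774

Row totals: 57, 74. Column totals: 78, 53. Grand total N = 131.
Expected counts (row total × column total / N):
  Resolved, Phone: 57×78/131 = 33.9389
  Resolved, Email: 57×53/131 = 23.0611
  Unresolved, Phone: 74×78/131 = 44.0611
  Unresolved, Email: 74×53/131 = 29.9389
Contributions (O − E)²/E:
  (45 − 33.9389)²/33.9389 = 3.6049
  (12 − 23.0611)²/23.0611 = 5.3054
  (33 − 44.0611)²/44.0611 = 2.7768
  (41 − 29.9389)²/29.9389 = 4.0866
χ² = 3.6049 + 5.3054 + 2.7768 + 4.0866 = 15.774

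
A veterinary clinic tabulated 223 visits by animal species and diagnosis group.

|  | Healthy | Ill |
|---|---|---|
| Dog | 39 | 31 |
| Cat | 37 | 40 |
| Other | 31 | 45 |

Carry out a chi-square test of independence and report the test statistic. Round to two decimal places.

3.25

Row totals: 70, 77, 76. Column totals: 107, 116. Grand total N = 223.
Expected counts (row total × column total / N):
  Dog, Healthy: 70×107/223 = 33.587
  Dog, Ill: 70×116/223 = 36.413
  Cat, Healthy: 77×107/223 = 36.946
  Cat, Ill: 77×116/223 = 40.054
  Other, Healthy: 76×107/223 = 36.466
  Other, Ill: 76×116/223 = 39.534
Contributions (O − E)²/E:
  (39 − 33.587)²/33.587 = 0.8724
  (31 − 36.413)²/36.413 = 0.8047
  (37 − 36.946)²/36.946 = 0.0001
  (40 − 40.054)²/40.054 = 0.0001
  (31 − 36.466)²/36.466 = 0.8193
  (45 − 39.534)²/39.534 = 0.7557
χ² = 0.8724 + 0.8047 + 0.0001 + 0.0001 + 0.8193 + 0.7557 = 3.25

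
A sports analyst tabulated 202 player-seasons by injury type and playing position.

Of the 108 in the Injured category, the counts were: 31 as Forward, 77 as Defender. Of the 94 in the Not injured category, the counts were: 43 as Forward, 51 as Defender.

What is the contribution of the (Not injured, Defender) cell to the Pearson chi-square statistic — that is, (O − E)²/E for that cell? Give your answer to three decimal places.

Row total (Not injured) = 94; column total (Defender) = 128; N = 202.
Expected count E = 94 × 128 / 202 = 59.5644.
Contribution = (O − E)²/E = (51 − 59.5644)² / 59.5644 = 1.231.

1.231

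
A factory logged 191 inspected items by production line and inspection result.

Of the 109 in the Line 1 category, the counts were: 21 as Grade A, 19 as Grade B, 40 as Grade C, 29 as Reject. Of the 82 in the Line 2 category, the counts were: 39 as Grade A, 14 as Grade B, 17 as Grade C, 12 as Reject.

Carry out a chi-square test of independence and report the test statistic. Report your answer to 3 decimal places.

Row totals: 109, 82. Column totals: 60, 33, 57, 41. Grand total N = 191.
Expected counts (row total × column total / N):
  Line 1, Grade A: 109×60/191 = 34.2408
  Line 1, Grade B: 109×33/191 = 18.8325
  Line 1, Grade C: 109×57/191 = 32.5288
  Line 1, Reject: 109×41/191 = 23.3979
  Line 2, Grade A: 82×60/191 = 25.7592
  Line 2, Grade B: 82×33/191 = 14.1675
  Line 2, Grade C: 82×57/191 = 24.4712
  Line 2, Reject: 82×41/191 = 17.6021
Contributions (O − E)²/E:
  (21 − 34.2408)²/34.2408 = 5.1202
  (19 − 18.8325)²/18.8325 = 0.0015
  (40 − 32.5288)²/32.5288 = 1.7160
  (29 − 23.3979)²/23.3979 = 1.3413
  (39 − 25.7592)²/25.7592 = 6.8061
  (14 − 14.1675)²/14.1675 = 0.0020
  (17 − 24.4712)²/24.4712 = 2.2810
  (12 − 17.6021)²/17.6021 = 1.7829
χ² = 5.1202 + 0.0015 + 1.7160 + 1.3413 + 6.8061 + 0.0020 + 2.2810 + 1.7829 = 19.051

19.051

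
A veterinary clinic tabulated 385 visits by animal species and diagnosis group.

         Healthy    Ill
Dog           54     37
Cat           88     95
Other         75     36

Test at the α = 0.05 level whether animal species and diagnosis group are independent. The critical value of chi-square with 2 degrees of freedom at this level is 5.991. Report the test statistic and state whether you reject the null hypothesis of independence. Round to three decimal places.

11.090; reject H₀

Row totals: 91, 183, 111. Column totals: 217, 168. Grand total N = 385.
Expected counts (row total × column total / N):
  Dog, Healthy: 91×217/385 = 51.2909
  Dog, Ill: 91×168/385 = 39.7091
  Cat, Healthy: 183×217/385 = 103.1455
  Cat, Ill: 183×168/385 = 79.8545
  Other, Healthy: 111×217/385 = 62.5636
  Other, Ill: 111×168/385 = 48.4364
Contributions (O − E)²/E:
  (54 − 51.2909)²/51.2909 = 0.1431
  (37 − 39.7091)²/39.7091 = 0.1848
  (88 − 103.1455)²/103.1455 = 2.2239
  (95 − 79.8545)²/79.8545 = 2.8726
  (75 − 62.5636)²/62.5636 = 2.4721
  (36 − 48.4364)²/48.4364 = 3.1931
χ² = 0.1431 + 0.1848 + 2.2239 + 2.8726 + 2.4721 + 3.1931 = 11.090
df = (3−1)(2−1) = 2. Since 11.090 > 5.991, reject the null hypothesis of independence at α = 0.05.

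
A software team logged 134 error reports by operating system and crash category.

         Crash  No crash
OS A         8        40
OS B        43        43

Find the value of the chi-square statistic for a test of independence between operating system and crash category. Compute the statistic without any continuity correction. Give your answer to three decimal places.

14.520

Row totals: 48, 86. Column totals: 51, 83. Grand total N = 134.
Expected counts (row total × column total / N):
  OS A, Crash: 48×51/134 = 18.2687
  OS A, No crash: 48×83/134 = 29.7313
  OS B, Crash: 86×51/134 = 32.7313
  OS B, No crash: 86×83/134 = 53.2687
Contributions (O − E)²/E:
  (8 − 18.2687)²/18.2687 = 5.7720
  (40 − 29.7313)²/29.7313 = 3.5466
  (43 − 32.7313)²/32.7313 = 3.2216
  (43 − 53.2687)²/53.2687 = 1.9795
χ² = 5.7720 + 3.5466 + 3.2216 + 1.9795 = 14.520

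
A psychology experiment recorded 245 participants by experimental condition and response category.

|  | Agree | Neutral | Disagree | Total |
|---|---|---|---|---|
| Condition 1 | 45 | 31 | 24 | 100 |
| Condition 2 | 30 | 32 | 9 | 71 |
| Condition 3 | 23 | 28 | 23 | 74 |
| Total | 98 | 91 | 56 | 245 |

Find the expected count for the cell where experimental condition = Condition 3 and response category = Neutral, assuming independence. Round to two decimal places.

27.49

Row total (Condition 3) = 74; column total (Neutral) = 91; grand total N = 245.
Expected count = (row total × column total) / N = 74 × 91 / 245 = 27.49.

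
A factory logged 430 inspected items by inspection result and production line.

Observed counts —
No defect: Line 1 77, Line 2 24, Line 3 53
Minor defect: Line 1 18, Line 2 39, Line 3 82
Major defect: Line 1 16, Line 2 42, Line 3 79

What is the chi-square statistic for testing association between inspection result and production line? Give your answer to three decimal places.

73.658

Row totals: 154, 139, 137. Column totals: 111, 105, 214. Grand total N = 430.
Expected counts (row total × column total / N):
  No defect, Line 1: 154×111/430 = 39.7535
  No defect, Line 2: 154×105/430 = 37.6047
  No defect, Line 3: 154×214/430 = 76.6419
  Minor defect, Line 1: 139×111/430 = 35.8814
  Minor defect, Line 2: 139×105/430 = 33.9419
  Minor defect, Line 3: 139×214/430 = 69.1767
  Major defect, Line 1: 137×111/430 = 35.3651
  Major defect, Line 2: 137×105/430 = 33.4535
  Major defect, Line 3: 137×214/430 = 68.1814
Contributions (O − E)²/E:
  (77 − 39.7535)²/39.7535 = 34.8976
  (24 − 37.6047)²/37.6047 = 4.9219
  (53 − 76.6419)²/76.6419 = 7.2929
  (18 − 35.8814)²/35.8814 = 8.9111
  (39 − 33.9419)²/33.9419 = 0.7538
  (82 − 69.1767)²/69.1767 = 2.3771
  (16 − 35.3651)²/35.3651 = 10.6039
  (42 − 33.4535)²/33.4535 = 2.1834
  (79 − 68.1814)²/68.1814 = 1.7166
χ² = 34.8976 + 4.9219 + 7.2929 + 8.9111 + 0.7538 + 2.3771 + 10.6039 + 2.1834 + 1.7166 = 73.658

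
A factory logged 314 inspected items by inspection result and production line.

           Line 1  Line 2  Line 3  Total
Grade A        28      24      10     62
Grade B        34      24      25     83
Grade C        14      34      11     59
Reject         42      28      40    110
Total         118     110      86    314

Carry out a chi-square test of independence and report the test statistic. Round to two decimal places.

24.81

Grand total N = 314.
Expected counts (row total × column total / N):
  Grade A, Line 1: 62×118/314 = 23.299
  Grade A, Line 2: 62×110/314 = 21.720
  Grade A, Line 3: 62×86/314 = 16.981
  Grade B, Line 1: 83×118/314 = 31.191
  Grade B, Line 2: 83×110/314 = 29.076
  Grade B, Line 3: 83×86/314 = 22.732
  Grade C, Line 1: 59×118/314 = 22.172
  Grade C, Line 2: 59×110/314 = 20.669
  Grade C, Line 3: 59×86/314 = 16.159
  Reject, Line 1: 110×118/314 = 41.338
  Reject, Line 2: 110×110/314 = 38.535
  Reject, Line 3: 110×86/314 = 30.127
Contributions (O − E)²/E:
  (28 − 23.299)²/23.299 = 0.9485
  (24 − 21.720)²/21.720 = 0.2393
  (10 − 16.981)²/16.981 = 2.8699
  (34 − 31.191)²/31.191 = 0.2530
  (24 − 29.076)²/29.076 = 0.8862
  (25 − 22.732)²/22.732 = 0.2263
  (14 − 22.172)²/22.172 = 3.0120
  (34 − 20.669)²/20.669 = 8.5982
  (11 − 16.159)²/16.159 = 1.6471
  (42 − 41.338)²/41.338 = 0.0106
  (28 − 38.535)²/38.535 = 2.8801
  (40 − 30.127)²/30.127 = 3.2355
χ² = 0.9485 + 0.2393 + 2.8699 + 0.2530 + 0.8862 + 0.2263 + 3.0120 + 8.5982 + 1.6471 + 0.0106 + 2.8801 + 3.2355 = 24.81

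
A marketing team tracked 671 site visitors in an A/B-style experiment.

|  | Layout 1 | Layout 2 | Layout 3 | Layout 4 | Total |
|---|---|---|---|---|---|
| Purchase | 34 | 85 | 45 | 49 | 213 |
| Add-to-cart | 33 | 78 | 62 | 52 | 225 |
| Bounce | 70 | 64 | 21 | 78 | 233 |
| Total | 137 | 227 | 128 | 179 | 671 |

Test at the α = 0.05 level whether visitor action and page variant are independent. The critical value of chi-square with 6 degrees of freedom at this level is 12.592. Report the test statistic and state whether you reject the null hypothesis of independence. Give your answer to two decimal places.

48.95; reject H₀

Grand total N = 671.
Expected counts (row total × column total / N):
  Purchase, Layout 1: 213×137/671 = 43.489
  Purchase, Layout 2: 213×227/671 = 72.058
  Purchase, Layout 3: 213×128/671 = 40.632
  Purchase, Layout 4: 213×179/671 = 56.821
  Add-to-cart, Layout 1: 225×137/671 = 45.939
  Add-to-cart, Layout 2: 225×227/671 = 76.118
  Add-to-cart, Layout 3: 225×128/671 = 42.921
  Add-to-cart, Layout 4: 225×179/671 = 60.022
  Bounce, Layout 1: 233×137/671 = 47.572
  Bounce, Layout 2: 233×227/671 = 78.824
  Bounce, Layout 3: 233×128/671 = 44.447
  Bounce, Layout 4: 233×179/671 = 62.156
Contributions (O − E)²/E:
  (34 − 43.489)²/43.489 = 2.0704
  (85 − 72.058)²/72.058 = 2.3245
  (45 − 40.632)²/40.632 = 0.4696
  (49 − 56.821)²/56.821 = 1.0765
  (33 − 45.939)²/45.939 = 3.6443
  (78 − 76.118)²/76.118 = 0.0465
  (62 − 42.921)²/42.921 = 8.4809
  (52 − 60.022)²/60.022 = 1.0721
  (70 − 47.572)²/47.572 = 10.5738
  (64 − 78.824)²/78.824 = 2.7879
  (21 − 44.447)²/44.447 = 12.3689
  (78 − 62.156)²/62.156 = 4.0387
χ² = 2.0704 + 2.3245 + 0.4696 + 1.0765 + 3.6443 + 0.0465 + 8.4809 + 1.0721 + 10.5738 + 2.7879 + 12.3689 + 4.0387 = 48.95
df = (3−1)(4−1) = 6. Since 48.95 > 12.592, reject the null hypothesis of independence at α = 0.05.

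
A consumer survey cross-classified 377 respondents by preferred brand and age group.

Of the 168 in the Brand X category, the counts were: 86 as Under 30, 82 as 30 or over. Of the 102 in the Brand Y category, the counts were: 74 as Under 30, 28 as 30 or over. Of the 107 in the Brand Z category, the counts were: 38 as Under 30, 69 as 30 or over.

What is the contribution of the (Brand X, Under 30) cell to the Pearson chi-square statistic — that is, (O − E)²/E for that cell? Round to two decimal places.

0.06

Row total (Brand X) = 168; column total (Under 30) = 198; N = 377.
Expected count E = 168 × 198 / 377 = 88.233.
Contribution = (O − E)²/E = (86 − 88.233)² / 88.233 = 0.06.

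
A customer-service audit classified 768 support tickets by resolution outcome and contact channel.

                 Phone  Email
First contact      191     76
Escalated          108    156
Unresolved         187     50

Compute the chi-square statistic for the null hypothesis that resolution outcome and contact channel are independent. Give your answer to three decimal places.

89.587

Row totals: 267, 264, 237. Column totals: 486, 282. Grand total N = 768.
Expected counts (row total × column total / N):
  First contact, Phone: 267×486/768 = 168.9609
  First contact, Email: 267×282/768 = 98.0391
  Escalated, Phone: 264×486/768 = 167.0625
  Escalated, Email: 264×282/768 = 96.9375
  Unresolved, Phone: 237×486/768 = 149.9766
  Unresolved, Email: 237×282/768 = 87.0234
Contributions (O − E)²/E:
  (191 − 168.9609)²/168.9609 = 2.8748
  (76 − 98.0391)²/98.0391 = 4.9544
  (108 − 167.0625)²/167.0625 = 20.8807
  (156 − 96.9375)²/96.9375 = 35.9859
  (187 − 149.9766)²/149.9766 = 9.1396
  (50 − 87.0234)²/87.0234 = 15.7513
χ² = 2.8748 + 4.9544 + 20.8807 + 35.9859 + 9.1396 + 15.7513 = 89.587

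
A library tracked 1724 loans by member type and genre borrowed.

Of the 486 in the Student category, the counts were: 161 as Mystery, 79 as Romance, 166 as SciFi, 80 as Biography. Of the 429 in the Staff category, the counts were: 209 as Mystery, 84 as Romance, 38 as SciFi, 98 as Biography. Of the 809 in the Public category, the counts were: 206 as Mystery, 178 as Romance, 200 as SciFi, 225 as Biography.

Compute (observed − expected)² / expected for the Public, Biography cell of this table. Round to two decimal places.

Row total (Public) = 809; column total (Biography) = 403; N = 1724.
Expected count E = 809 × 403 / 1724 = 189.11079.
Contribution = (O − E)²/E = (225 − 189.11079)² / 189.11079 = 6.81.

6.81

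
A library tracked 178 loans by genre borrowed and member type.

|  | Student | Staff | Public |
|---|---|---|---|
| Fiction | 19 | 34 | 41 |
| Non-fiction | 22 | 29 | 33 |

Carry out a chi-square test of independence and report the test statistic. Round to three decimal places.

Row totals: 94, 84. Column totals: 41, 63, 74. Grand total N = 178.
Expected counts (row total × column total / N):
  Fiction, Student: 94×41/178 = 21.6517
  Fiction, Staff: 94×63/178 = 33.2697
  Fiction, Public: 94×74/178 = 39.0787
  Non-fiction, Student: 84×41/178 = 19.3483
  Non-fiction, Staff: 84×63/178 = 29.7303
  Non-fiction, Public: 84×74/178 = 34.9213
Contributions (O − E)²/E:
  (19 − 21.6517)²/21.6517 = 0.3248
  (34 − 33.2697)²/33.2697 = 0.0160
  (41 − 39.0787)²/39.0787 = 0.0945
  (22 − 19.3483)²/19.3483 = 0.3634
  (29 − 29.7303)²/29.7303 = 0.0179
  (33 − 34.9213)²/34.9213 = 0.1057
χ² = 0.3248 + 0.0160 + 0.0945 + 0.3634 + 0.0179 + 0.1057 = 0.922

0.922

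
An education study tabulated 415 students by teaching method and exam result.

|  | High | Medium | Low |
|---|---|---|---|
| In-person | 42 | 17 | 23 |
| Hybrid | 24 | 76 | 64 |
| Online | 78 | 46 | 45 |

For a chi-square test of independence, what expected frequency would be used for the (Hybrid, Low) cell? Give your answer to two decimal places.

52.16

Row total (Hybrid) = 164; column total (Low) = 132; grand total N = 415.
Expected count = (row total × column total) / N = 164 × 132 / 415 = 52.16.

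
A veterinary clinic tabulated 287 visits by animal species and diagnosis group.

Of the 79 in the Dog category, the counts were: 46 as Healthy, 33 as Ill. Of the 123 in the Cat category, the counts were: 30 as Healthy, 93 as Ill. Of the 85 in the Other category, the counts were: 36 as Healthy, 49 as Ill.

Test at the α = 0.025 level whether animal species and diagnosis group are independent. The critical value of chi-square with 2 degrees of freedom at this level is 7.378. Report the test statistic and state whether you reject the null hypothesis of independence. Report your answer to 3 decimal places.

23.709; reject H₀

Row totals: 79, 123, 85. Column totals: 112, 175. Grand total N = 287.
Expected counts (row total × column total / N):
  Dog, Healthy: 79×112/287 = 30.8293
  Dog, Ill: 79×175/287 = 48.1707
  Cat, Healthy: 123×112/287 = 48.0000
  Cat, Ill: 123×175/287 = 75.0000
  Other, Healthy: 85×112/287 = 33.1707
  Other, Ill: 85×175/287 = 51.8293
Contributions (O − E)²/E:
  (46 − 30.8293)²/30.8293 = 7.4653
  (33 − 48.1707)²/48.1707 = 4.7778
  (30 − 48.0000)²/48.0000 = 6.7500
  (93 − 75.0000)²/75.0000 = 4.3200
  (36 − 33.1707)²/33.1707 = 0.2413
  (49 − 51.8293)²/51.8293 = 0.1544
χ² = 7.4653 + 4.7778 + 6.7500 + 4.3200 + 0.2413 + 0.1544 = 23.709
df = (3−1)(2−1) = 2. Since 23.709 > 7.378, reject the null hypothesis of independence at α = 0.025.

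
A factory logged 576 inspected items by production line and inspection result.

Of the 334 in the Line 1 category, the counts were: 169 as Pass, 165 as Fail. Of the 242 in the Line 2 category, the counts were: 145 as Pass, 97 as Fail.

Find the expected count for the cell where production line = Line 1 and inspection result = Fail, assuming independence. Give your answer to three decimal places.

151.924

Row total (Line 1) = 334; column total (Fail) = 262; grand total N = 576.
Expected count = (row total × column total) / N = 334 × 262 / 576 = 151.924.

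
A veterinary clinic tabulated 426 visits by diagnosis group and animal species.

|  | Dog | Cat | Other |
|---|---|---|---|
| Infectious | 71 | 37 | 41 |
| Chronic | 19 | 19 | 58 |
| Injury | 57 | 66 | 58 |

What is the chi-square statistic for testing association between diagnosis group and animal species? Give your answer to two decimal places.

40.33

Row totals: 149, 96, 181. Column totals: 147, 122, 157. Grand total N = 426.
Expected counts (row total × column total / N):
  Infectious, Dog: 149×147/426 = 51.415
  Infectious, Cat: 149×122/426 = 42.671
  Infectious, Other: 149×157/426 = 54.913
  Chronic, Dog: 96×147/426 = 33.127
  Chronic, Cat: 96×122/426 = 27.493
  Chronic, Other: 96×157/426 = 35.380
  Injury, Dog: 181×147/426 = 62.458
  Injury, Cat: 181×122/426 = 51.836
  Injury, Other: 181×157/426 = 66.707
Contributions (O − E)²/E:
  (71 − 51.415)²/51.415 = 7.4603
  (37 − 42.671)²/42.671 = 0.7537
  (41 − 54.913)²/54.913 = 3.5251
  (19 − 33.127)²/33.127 = 6.0245
  (19 − 27.493)²/27.493 = 2.6236
  (58 − 35.380)²/35.380 = 14.4620
  (57 − 62.458)²/62.458 = 0.4770
  (66 − 51.836)²/51.836 = 3.8703
  (58 − 66.707)²/66.707 = 1.1365
χ² = 7.4603 + 0.7537 + 3.5251 + 6.0245 + 2.6236 + 14.4620 + 0.4770 + 3.8703 + 1.1365 = 40.33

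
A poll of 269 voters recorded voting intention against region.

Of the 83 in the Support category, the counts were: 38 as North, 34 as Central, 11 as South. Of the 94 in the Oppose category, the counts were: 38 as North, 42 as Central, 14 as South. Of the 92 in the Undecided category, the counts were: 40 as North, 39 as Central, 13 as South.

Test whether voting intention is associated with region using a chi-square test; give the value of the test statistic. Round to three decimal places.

Row totals: 83, 94, 92. Column totals: 116, 115, 38. Grand total N = 269.
Expected counts (row total × column total / N):
  Support, North: 83×116/269 = 35.7918
  Support, Central: 83×115/269 = 35.4833
  Support, South: 83×38/269 = 11.7249
  Oppose, North: 94×116/269 = 40.5353
  Oppose, Central: 94×115/269 = 40.1859
  Oppose, South: 94×38/269 = 13.2788
  Undecided, North: 92×116/269 = 39.6729
  Undecided, Central: 92×115/269 = 39.3309
  Undecided, South: 92×38/269 = 12.9963
Contributions (O − E)²/E:
  (38 − 35.7918)²/35.7918 = 0.1362
  (34 − 35.4833)²/35.4833 = 0.0620
  (11 − 11.7249)²/11.7249 = 0.0448
  (38 − 40.5353)²/40.5353 = 0.1586
  (42 − 40.1859)²/40.1859 = 0.0819
  (14 − 13.2788)²/13.2788 = 0.0392
  (40 − 39.6729)²/39.6729 = 0.0027
  (39 − 39.3309)²/39.3309 = 0.0028
  (13 − 12.9963)²/12.9963 = 0.0000
χ² = 0.1362 + 0.0620 + 0.0448 + 0.1586 + 0.0819 + 0.0392 + 0.0027 + 0.0028 + 0.0000 = 0.528

0.528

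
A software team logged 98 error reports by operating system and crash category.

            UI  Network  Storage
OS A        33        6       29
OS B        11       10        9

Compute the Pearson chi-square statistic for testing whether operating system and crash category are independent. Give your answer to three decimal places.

9.170

Row totals: 68, 30. Column totals: 44, 16, 38. Grand total N = 98.
Expected counts (row total × column total / N):
  OS A, UI: 68×44/98 = 30.53061
  OS A, Network: 68×16/98 = 11.10204
  OS A, Storage: 68×38/98 = 26.36735
  OS B, UI: 30×44/98 = 13.46939
  OS B, Network: 30×16/98 = 4.89796
  OS B, Storage: 30×38/98 = 11.63265
Contributions (O − E)²/E:
  (33 − 30.53061)²/30.53061 = 0.1997
  (6 − 11.10204)²/11.10204 = 2.3447
  (29 − 26.36735)²/26.36735 = 0.2629
  (11 − 13.46939)²/13.46939 = 0.4527
  (10 − 4.89796)²/4.89796 = 5.3146
  (9 − 11.63265)²/11.63265 = 0.5958
χ² = 0.1997 + 2.3447 + 0.2629 + 0.4527 + 5.3146 + 0.5958 = 9.170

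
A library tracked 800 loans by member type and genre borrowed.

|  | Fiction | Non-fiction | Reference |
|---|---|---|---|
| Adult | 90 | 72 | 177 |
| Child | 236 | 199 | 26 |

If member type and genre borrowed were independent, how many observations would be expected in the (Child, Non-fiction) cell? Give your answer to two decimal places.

Row total (Child) = 461; column total (Non-fiction) = 271; grand total N = 800.
Expected count = (row total × column total) / N = 461 × 271 / 800 = 156.16.

156.16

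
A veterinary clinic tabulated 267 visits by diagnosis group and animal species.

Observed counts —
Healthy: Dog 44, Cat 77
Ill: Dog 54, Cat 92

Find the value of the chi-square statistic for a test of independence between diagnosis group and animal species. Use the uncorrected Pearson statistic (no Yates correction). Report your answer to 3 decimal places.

0.011

Row totals: 121, 146. Column totals: 98, 169. Grand total N = 267.
Expected counts (row total × column total / N):
  Healthy, Dog: 121×98/267 = 44.4120
  Healthy, Cat: 121×169/267 = 76.5880
  Ill, Dog: 146×98/267 = 53.5880
  Ill, Cat: 146×169/267 = 92.4120
Contributions (O − E)²/E:
  (44 − 44.4120)²/44.4120 = 0.0038
  (77 − 76.5880)²/76.5880 = 0.0022
  (54 − 53.5880)²/53.5880 = 0.0032
  (92 − 92.4120)²/92.4120 = 0.0018
χ² = 0.0038 + 0.0022 + 0.0032 + 0.0018 = 0.011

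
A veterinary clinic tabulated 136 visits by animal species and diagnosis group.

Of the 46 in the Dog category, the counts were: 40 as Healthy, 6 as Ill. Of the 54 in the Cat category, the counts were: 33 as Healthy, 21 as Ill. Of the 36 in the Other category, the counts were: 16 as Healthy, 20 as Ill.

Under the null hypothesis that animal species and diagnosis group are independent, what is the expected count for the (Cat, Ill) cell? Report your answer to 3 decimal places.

18.662

Row total (Cat) = 54; column total (Ill) = 47; grand total N = 136.
Expected count = (row total × column total) / N = 54 × 47 / 136 = 18.662.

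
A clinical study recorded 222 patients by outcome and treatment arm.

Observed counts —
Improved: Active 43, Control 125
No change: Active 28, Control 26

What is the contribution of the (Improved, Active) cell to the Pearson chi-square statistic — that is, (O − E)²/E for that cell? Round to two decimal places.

Row total (Improved) = 168; column total (Active) = 71; N = 222.
Expected count E = 168 × 71 / 222 = 53.730.
Contribution = (O − E)²/E = (43 − 53.730)² / 53.730 = 2.14.

2.14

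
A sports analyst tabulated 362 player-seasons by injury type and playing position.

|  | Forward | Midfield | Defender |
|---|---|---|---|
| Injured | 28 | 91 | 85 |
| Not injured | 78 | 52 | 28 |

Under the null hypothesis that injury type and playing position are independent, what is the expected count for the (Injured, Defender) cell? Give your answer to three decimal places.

Row total (Injured) = 204; column total (Defender) = 113; grand total N = 362.
Expected count = (row total × column total) / N = 204 × 113 / 362 = 63.680.

63.680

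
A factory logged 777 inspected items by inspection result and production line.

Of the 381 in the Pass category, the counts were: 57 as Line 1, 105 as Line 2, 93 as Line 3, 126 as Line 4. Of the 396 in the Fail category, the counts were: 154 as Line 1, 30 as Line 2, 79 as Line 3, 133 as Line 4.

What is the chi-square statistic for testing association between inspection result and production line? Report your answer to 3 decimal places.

87.331

Row totals: 381, 396. Column totals: 211, 135, 172, 259. Grand total N = 777.
Expected counts (row total × column total / N):
  Pass, Line 1: 381×211/777 = 103.4633
  Pass, Line 2: 381×135/777 = 66.1969
  Pass, Line 3: 381×172/777 = 84.3398
  Pass, Line 4: 381×259/777 = 127.0000
  Fail, Line 1: 396×211/777 = 107.5367
  Fail, Line 2: 396×135/777 = 68.8031
  Fail, Line 3: 396×172/777 = 87.6602
  Fail, Line 4: 396×259/777 = 132.0000
Contributions (O − E)²/E:
  (57 − 103.4633)²/103.4633 = 20.8657
  (105 − 66.1969)²/66.1969 = 22.7455
  (93 − 84.3398)²/84.3398 = 0.8892
  (126 − 127.0000)²/127.0000 = 0.0079
  (154 − 107.5367)²/107.5367 = 20.0754
  (30 − 68.8031)²/68.8031 = 21.8839
  (79 − 87.6602)²/87.6602 = 0.8556
  (133 − 132.0000)²/132.0000 = 0.0076
χ² = 20.8657 + 22.7455 + 0.8892 + 0.0079 + 20.0754 + 21.8839 + 0.8556 + 0.0076 = 87.331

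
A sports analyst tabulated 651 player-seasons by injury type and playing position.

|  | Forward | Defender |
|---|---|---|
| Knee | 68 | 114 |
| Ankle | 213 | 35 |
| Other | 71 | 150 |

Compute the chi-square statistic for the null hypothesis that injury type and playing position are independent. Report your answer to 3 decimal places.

Row totals: 182, 248, 221. Column totals: 352, 299. Grand total N = 651.
Expected counts (row total × column total / N):
  Knee, Forward: 182×352/651 = 98.4086
  Knee, Defender: 182×299/651 = 83.5914
  Ankle, Forward: 248×352/651 = 134.0952
  Ankle, Defender: 248×299/651 = 113.9048
  Other, Forward: 221×352/651 = 119.4962
  Other, Defender: 221×299/651 = 101.5038
Contributions (O − E)²/E:
  (68 − 98.4086)²/98.4086 = 9.3964
  (114 − 83.5914)²/83.5914 = 11.0619
  (213 − 134.0952)²/134.0952 = 46.4295
  (35 − 113.9048)²/113.9048 = 54.6594
  (71 − 119.4962)²/119.4962 = 19.6816
  (150 − 101.5038)²/101.5038 = 23.1704
χ² = 9.3964 + 11.0619 + 46.4295 + 54.6594 + 19.6816 + 23.1704 = 164.399

164.399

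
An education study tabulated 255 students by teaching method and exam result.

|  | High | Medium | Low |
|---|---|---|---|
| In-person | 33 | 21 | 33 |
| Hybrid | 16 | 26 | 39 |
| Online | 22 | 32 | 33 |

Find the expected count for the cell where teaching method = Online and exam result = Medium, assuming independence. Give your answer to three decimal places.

Row total (Online) = 87; column total (Medium) = 79; grand total N = 255.
Expected count = (row total × column total) / N = 87 × 79 / 255 = 26.953.

26.953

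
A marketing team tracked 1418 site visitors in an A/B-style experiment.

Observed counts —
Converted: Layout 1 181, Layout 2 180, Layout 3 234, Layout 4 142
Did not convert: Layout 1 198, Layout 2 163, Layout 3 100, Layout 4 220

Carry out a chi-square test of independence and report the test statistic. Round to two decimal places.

Row totals: 737, 681. Column totals: 379, 343, 334, 362. Grand total N = 1418.
Expected counts (row total × column total / N):
  Converted, Layout 1: 737×379/1418 = 196.984
  Converted, Layout 2: 737×343/1418 = 178.273
  Converted, Layout 3: 737×334/1418 = 173.595
  Converted, Layout 4: 737×362/1418 = 188.148
  Did not convert, Layout 1: 681×379/1418 = 182.016
  Did not convert, Layout 2: 681×343/1418 = 164.727
  Did not convert, Layout 3: 681×334/1418 = 160.405
  Did not convert, Layout 4: 681×362/1418 = 173.852
Contributions (O − E)²/E:
  (181 − 196.984)²/196.984 = 1.2970
  (180 − 178.273)²/178.273 = 0.0167
  (234 − 173.595)²/173.595 = 21.0188
  (142 − 188.148)²/188.148 = 11.3190
  (198 − 182.016)²/182.016 = 1.4037
  (163 − 164.727)²/164.727 = 0.0181
  (100 − 160.405)²/160.405 = 22.7472
  (220 − 173.852)²/173.852 = 12.2497
χ² = 1.2970 + 0.0167 + 21.0188 + 11.3190 + 1.4037 + 0.0181 + 22.7472 + 12.2497 = 70.07

70.07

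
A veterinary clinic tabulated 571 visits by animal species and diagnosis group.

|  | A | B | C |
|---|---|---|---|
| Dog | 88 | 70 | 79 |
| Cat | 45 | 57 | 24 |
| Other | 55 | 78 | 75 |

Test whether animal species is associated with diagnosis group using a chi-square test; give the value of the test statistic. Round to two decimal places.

18.00

Row totals: 237, 126, 208. Column totals: 188, 205, 178. Grand total N = 571.
Expected counts (row total × column total / N):
  Dog, A: 237×188/571 = 78.032
  Dog, B: 237×205/571 = 85.088
  Dog, C: 237×178/571 = 73.881
  Cat, A: 126×188/571 = 41.485
  Cat, B: 126×205/571 = 45.236
  Cat, C: 126×178/571 = 39.278
  Other, A: 208×188/571 = 68.483
  Other, B: 208×205/571 = 74.676
  Other, C: 208×178/571 = 64.841
Contributions (O − E)²/E:
  (88 − 78.032)²/78.032 = 1.2733
  (70 − 85.088)²/85.088 = 2.6754
  (79 − 73.881)²/73.881 = 0.3547
  (45 − 41.485)²/41.485 = 0.2978
  (57 − 45.236)²/45.236 = 3.0593
  (24 − 39.278)²/39.278 = 5.9427
  (55 − 68.483)²/68.483 = 2.6545
  (78 − 74.676)²/74.676 = 0.1480
  (75 − 64.841)²/64.841 = 1.5917
χ² = 1.2733 + 2.6754 + 0.3547 + 0.2978 + 3.0593 + 5.9427 + 2.6545 + 0.1480 + 1.5917 = 18.00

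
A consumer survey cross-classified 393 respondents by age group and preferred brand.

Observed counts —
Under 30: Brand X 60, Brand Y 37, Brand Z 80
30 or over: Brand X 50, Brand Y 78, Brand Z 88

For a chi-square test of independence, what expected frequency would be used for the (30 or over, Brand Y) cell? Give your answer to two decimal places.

Row total (30 or over) = 216; column total (Brand Y) = 115; grand total N = 393.
Expected count = (row total × column total) / N = 216 × 115 / 393 = 63.21.

63.21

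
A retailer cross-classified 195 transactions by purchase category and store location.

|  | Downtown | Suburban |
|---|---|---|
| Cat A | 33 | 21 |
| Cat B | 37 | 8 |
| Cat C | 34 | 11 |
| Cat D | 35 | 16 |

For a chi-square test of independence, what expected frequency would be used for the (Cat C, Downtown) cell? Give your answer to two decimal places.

32.08

Row total (Cat C) = 45; column total (Downtown) = 139; grand total N = 195.
Expected count = (row total × column total) / N = 45 × 139 / 195 = 32.08.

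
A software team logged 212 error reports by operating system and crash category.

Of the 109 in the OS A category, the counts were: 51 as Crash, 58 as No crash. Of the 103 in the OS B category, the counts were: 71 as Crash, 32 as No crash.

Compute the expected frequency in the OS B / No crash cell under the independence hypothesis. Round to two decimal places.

Row total (OS B) = 103; column total (No crash) = 90; grand total N = 212.
Expected count = (row total × column total) / N = 103 × 90 / 212 = 43.73.

43.73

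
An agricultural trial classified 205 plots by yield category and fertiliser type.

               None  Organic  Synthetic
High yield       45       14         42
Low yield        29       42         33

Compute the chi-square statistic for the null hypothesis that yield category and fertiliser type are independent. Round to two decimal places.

18.50

Row totals: 101, 104. Column totals: 74, 56, 75. Grand total N = 205.
Expected counts (row total × column total / N):
  High yield, None: 101×74/205 = 36.459
  High yield, Organic: 101×56/205 = 27.590
  High yield, Synthetic: 101×75/205 = 36.951
  Low yield, None: 104×74/205 = 37.541
  Low yield, Organic: 104×56/205 = 28.410
  Low yield, Synthetic: 104×75/205 = 38.049
Contributions (O − E)²/E:
  (45 − 36.459)²/36.459 = 2.0008
  (14 − 27.590)²/27.590 = 6.6940
  (42 − 36.951)²/36.951 = 0.6899
  (29 − 37.541)²/37.541 = 1.9432
  (42 − 28.410)²/28.410 = 6.5008
  (33 − 38.049)²/38.049 = 0.6700
χ² = 2.0008 + 6.6940 + 0.6899 + 1.9432 + 6.5008 + 0.6700 = 18.50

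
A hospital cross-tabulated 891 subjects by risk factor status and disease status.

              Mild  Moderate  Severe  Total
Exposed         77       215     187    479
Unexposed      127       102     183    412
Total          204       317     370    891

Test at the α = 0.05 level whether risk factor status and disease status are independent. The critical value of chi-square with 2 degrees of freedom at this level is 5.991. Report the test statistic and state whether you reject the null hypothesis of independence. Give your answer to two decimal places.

47.81; reject H₀

Grand total N = 891.
Expected counts (row total × column total / N):
  Exposed, Mild: 479×204/891 = 109.670
  Exposed, Moderate: 479×317/891 = 170.419
  Exposed, Severe: 479×370/891 = 198.911
  Unexposed, Mild: 412×204/891 = 94.330
  Unexposed, Moderate: 412×317/891 = 146.581
  Unexposed, Severe: 412×370/891 = 171.089
Contributions (O − E)²/E:
  (77 − 109.670)²/109.670 = 9.7322
  (215 − 170.419)²/170.419 = 11.6622
  (187 − 198.911)²/198.911 = 0.7132
  (127 − 94.330)²/94.330 = 11.3148
  (102 − 146.581)²/146.581 = 13.5588
  (183 − 171.089)²/171.089 = 0.8292
χ² = 9.7322 + 11.6622 + 0.7132 + 11.3148 + 13.5588 + 0.8292 = 47.81
df = (2−1)(3−1) = 2. Since 47.81 > 5.991, reject the null hypothesis of independence at α = 0.05.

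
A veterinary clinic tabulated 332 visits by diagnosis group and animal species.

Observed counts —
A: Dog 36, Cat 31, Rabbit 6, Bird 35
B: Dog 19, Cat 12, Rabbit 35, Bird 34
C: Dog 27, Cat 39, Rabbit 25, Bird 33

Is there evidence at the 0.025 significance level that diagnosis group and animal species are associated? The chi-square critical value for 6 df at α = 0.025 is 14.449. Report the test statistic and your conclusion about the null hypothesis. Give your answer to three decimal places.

38.308; reject H₀

Row totals: 108, 100, 124. Column totals: 82, 82, 66, 102. Grand total N = 332.
Expected counts (row total × column total / N):
  A, Dog: 108×82/332 = 26.6747
  A, Cat: 108×82/332 = 26.6747
  A, Rabbit: 108×66/332 = 21.4699
  A, Bird: 108×102/332 = 33.1807
  B, Dog: 100×82/332 = 24.6988
  B, Cat: 100×82/332 = 24.6988
  B, Rabbit: 100×66/332 = 19.8795
  B, Bird: 100×102/332 = 30.7229
  C, Dog: 124×82/332 = 30.6265
  C, Cat: 124×82/332 = 30.6265
  C, Rabbit: 124×66/332 = 24.6506
  C, Bird: 124×102/332 = 38.0964
Contributions (O − E)²/E:
  (36 − 26.6747)²/26.6747 = 3.2601
  (31 − 26.6747)²/26.6747 = 0.7013
  (6 − 21.4699)²/21.4699 = 11.1467
  (35 − 33.1807)²/33.1807 = 0.0998
  (19 − 24.6988)²/24.6988 = 1.3149
  (12 − 24.6988)²/24.6988 = 6.5290
  (35 − 19.8795)²/19.8795 = 11.5008
  (34 − 30.7229)²/30.7229 = 0.3496
  (27 − 30.6265)²/30.6265 = 0.4294
  (39 − 30.6265)²/30.6265 = 2.2894
  (25 − 24.6506)²/24.6506 = 0.0050
  (33 − 38.0964)²/38.0964 = 0.6818
χ² = 3.2601 + 0.7013 + 11.1467 + 0.0998 + 1.3149 + 6.5290 + 11.5008 + 0.3496 + 0.4294 + 2.2894 + 0.0050 + 0.6818 = 38.308
df = (3−1)(4−1) = 6. Since 38.308 > 14.449, reject the null hypothesis of independence at α = 0.025.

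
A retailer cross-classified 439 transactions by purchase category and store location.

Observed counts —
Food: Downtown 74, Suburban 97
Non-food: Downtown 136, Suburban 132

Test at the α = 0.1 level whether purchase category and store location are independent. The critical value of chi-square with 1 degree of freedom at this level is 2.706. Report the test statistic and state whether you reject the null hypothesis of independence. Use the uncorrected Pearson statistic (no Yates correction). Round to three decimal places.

2.335; fail to reject H₀

Row totals: 171, 268. Column totals: 210, 229. Grand total N = 439.
Expected counts (row total × column total / N):
  Food, Downtown: 171×210/439 = 81.7995
  Food, Suburban: 171×229/439 = 89.2005
  Non-food, Downtown: 268×210/439 = 128.2005
  Non-food, Suburban: 268×229/439 = 139.7995
Contributions (O − E)²/E:
  (74 − 81.7995)²/81.7995 = 0.7437
  (97 − 89.2005)²/89.2005 = 0.6820
  (136 − 128.2005)²/128.2005 = 0.4745
  (132 − 139.7995)²/139.7995 = 0.4351
χ² = 0.7437 + 0.6820 + 0.4745 + 0.4351 = 2.335
df = (2−1)(2−1) = 1. Since 2.335 < 2.706, fail to reject the null hypothesis of independence at α = 0.1.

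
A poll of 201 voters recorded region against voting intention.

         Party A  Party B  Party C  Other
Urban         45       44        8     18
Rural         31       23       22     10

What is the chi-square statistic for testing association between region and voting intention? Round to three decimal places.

Row totals: 115, 86. Column totals: 76, 67, 30, 28. Grand total N = 201.
Expected counts (row total × column total / N):
  Urban, Party A: 115×76/201 = 43.4826
  Urban, Party B: 115×67/201 = 38.3333
  Urban, Party C: 115×30/201 = 17.1642
  Urban, Other: 115×28/201 = 16.0199
  Rural, Party A: 86×76/201 = 32.5174
  Rural, Party B: 86×67/201 = 28.6667
  Rural, Party C: 86×30/201 = 12.8358
  Rural, Other: 86×28/201 = 11.9801
Contributions (O − E)²/E:
  (45 − 43.4826)²/43.4826 = 0.0530
  (44 − 38.3333)²/38.3333 = 0.8377
  (8 − 17.1642)²/17.1642 = 4.8929
  (18 − 16.0199)²/16.0199 = 0.2447
  (31 − 32.5174)²/32.5174 = 0.0708
  (23 − 28.6667)²/28.6667 = 1.1202
  (22 − 12.8358)²/12.8358 = 6.5428
  (10 − 11.9801)²/11.9801 = 0.3273
χ² = 0.0530 + 0.8377 + 4.8929 + 0.2447 + 0.0708 + 1.1202 + 6.5428 + 0.3273 = 14.089

14.089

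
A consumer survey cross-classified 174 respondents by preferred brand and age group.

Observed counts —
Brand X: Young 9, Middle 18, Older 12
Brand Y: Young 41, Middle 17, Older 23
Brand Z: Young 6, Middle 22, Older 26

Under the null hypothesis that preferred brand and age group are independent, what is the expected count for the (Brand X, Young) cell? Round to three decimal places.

12.552

Row total (Brand X) = 39; column total (Young) = 56; grand total N = 174.
Expected count = (row total × column total) / N = 39 × 56 / 174 = 12.552.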